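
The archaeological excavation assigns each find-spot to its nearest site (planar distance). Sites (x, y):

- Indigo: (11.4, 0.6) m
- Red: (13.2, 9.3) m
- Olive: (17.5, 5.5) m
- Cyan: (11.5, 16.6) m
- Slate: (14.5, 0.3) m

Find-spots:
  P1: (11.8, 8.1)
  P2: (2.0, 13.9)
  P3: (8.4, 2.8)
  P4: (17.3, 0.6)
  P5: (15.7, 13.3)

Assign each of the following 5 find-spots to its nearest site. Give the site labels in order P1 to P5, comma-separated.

Red, Cyan, Indigo, Slate, Red

P1 → Red (d²=3.40)
P2 → Cyan (d²=97.54)
P3 → Indigo (d²=13.84)
P4 → Slate (d²=7.93)
P5 → Red (d²=22.25)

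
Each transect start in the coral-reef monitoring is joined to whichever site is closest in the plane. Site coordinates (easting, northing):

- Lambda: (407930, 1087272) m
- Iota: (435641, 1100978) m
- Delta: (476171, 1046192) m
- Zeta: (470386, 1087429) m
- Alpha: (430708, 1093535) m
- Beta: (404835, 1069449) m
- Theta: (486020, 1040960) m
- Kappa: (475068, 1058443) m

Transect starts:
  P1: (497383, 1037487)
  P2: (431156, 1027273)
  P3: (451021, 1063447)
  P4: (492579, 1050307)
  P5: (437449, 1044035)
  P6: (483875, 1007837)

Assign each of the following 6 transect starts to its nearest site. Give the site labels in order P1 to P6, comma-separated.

Theta, Delta, Kappa, Theta, Delta, Theta

P1 → Theta (d²=141179498.00)
P2 → Delta (d²=2384278786.00)
P3 → Kappa (d²=603298225.00)
P4 → Theta (d²=130386890.00)
P5 → Delta (d²=1504045933.00)
P6 → Theta (d²=1101734154.00)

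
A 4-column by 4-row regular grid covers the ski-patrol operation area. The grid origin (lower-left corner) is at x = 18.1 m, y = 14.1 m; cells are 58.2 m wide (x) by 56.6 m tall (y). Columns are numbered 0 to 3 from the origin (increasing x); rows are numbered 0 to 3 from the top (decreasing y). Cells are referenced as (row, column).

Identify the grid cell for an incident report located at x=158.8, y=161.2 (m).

(1, 2)

Column index: ⌊(158.8 − 18.1) / 58.2⌋ = ⌊2.418⌋ = 2
Row offset from origin: ⌊(161.2 − 14.1) / 56.6⌋ = ⌊2.599⌋ = 2 → row 1 (counted from top)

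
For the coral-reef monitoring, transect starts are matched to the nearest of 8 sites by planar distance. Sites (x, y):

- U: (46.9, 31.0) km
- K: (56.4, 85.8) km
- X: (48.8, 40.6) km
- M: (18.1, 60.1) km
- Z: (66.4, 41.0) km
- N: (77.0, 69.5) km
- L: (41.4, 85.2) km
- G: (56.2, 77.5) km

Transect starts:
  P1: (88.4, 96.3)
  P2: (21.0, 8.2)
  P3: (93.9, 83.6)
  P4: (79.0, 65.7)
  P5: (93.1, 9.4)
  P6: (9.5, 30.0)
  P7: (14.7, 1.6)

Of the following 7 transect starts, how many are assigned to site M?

P1 → N
P2 → U
P3 → N
P4 → N
P5 → Z
P6 → M
P7 → U
1 of the 7 goes to M.

1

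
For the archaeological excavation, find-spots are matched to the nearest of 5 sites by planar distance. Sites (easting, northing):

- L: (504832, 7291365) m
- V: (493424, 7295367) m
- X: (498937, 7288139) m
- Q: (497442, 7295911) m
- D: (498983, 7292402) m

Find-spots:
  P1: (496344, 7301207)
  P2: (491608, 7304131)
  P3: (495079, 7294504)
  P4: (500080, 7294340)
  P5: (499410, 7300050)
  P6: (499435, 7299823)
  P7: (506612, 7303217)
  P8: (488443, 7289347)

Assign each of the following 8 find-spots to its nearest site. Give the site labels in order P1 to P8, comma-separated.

Q, V, V, D, Q, Q, Q, V

P1 → Q (d²=29253220.00)
P2 → V (d²=80105552.00)
P3 → V (d²=3483794.00)
P4 → D (d²=4959253.00)
P5 → Q (d²=21004345.00)
P6 → Q (d²=19275793.00)
P7 → Q (d²=137466536.00)
P8 → V (d²=61050761.00)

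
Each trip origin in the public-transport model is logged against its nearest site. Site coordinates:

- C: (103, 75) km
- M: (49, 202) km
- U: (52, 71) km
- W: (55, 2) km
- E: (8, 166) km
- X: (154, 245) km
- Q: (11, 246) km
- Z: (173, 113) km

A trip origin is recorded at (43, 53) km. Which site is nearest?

Squared distances to each site:
C: 4084.000; M: 22237.000; U: 405.000; W: 2745.000; E: 13994.000; X: 49185.000; Q: 38273.000; Z: 20500.000.
Minimum at U.

U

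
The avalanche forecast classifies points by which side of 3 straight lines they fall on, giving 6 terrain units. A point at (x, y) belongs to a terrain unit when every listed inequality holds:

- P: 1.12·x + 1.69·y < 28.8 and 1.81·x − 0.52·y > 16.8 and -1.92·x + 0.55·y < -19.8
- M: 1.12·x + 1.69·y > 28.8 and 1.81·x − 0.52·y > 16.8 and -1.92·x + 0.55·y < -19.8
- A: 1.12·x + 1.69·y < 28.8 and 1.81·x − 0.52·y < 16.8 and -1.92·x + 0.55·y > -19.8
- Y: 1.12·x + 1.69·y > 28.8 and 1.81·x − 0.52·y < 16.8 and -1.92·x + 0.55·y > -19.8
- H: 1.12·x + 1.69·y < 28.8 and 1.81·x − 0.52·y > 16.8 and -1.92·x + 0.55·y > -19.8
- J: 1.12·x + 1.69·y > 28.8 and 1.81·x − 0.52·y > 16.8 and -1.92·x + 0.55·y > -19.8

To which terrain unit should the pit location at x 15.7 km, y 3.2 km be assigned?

1.12·15.7 + 1.69·3.2 = 22.992, which is < 28.8
1.81·15.7 − 0.52·3.2 = 26.753, which is > 16.8
-1.92·15.7 + 0.55·3.2 = -28.384, which is < -19.8
This sign pattern matches P.

P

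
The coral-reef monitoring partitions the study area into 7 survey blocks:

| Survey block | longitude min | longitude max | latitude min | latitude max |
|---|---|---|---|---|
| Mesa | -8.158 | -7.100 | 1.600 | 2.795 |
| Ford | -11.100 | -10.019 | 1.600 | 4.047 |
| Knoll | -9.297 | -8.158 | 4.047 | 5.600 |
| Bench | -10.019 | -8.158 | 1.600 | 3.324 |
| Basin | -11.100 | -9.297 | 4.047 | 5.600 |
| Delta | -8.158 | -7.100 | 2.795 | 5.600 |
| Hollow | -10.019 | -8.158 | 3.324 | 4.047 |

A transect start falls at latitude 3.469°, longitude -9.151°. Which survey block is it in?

Hollow

The point has longitude = -9.151 and latitude = 3.469.
Only Hollow satisfies -10.019 ≤ longitude ≤ -8.158 and 3.324 ≤ latitude ≤ 4.047.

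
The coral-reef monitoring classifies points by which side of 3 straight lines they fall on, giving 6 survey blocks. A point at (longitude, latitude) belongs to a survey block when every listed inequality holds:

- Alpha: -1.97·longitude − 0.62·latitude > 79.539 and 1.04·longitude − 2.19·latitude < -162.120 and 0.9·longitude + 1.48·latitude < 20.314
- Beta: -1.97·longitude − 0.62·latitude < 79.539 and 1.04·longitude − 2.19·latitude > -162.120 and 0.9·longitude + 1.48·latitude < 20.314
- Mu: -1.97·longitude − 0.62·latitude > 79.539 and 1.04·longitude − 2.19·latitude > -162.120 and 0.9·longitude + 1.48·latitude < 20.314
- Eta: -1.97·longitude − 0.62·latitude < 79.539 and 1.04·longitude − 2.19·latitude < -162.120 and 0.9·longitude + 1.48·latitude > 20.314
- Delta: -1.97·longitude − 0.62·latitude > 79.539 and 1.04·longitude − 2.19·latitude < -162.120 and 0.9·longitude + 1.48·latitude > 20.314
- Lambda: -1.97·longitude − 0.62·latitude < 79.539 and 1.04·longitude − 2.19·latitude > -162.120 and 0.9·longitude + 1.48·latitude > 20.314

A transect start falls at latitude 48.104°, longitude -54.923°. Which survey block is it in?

Eta

-1.97·-54.923 − 0.62·48.104 = 78.374, which is < 79.539
1.04·-54.923 − 2.19·48.104 = -162.468, which is < -162.120
0.9·-54.923 + 1.48·48.104 = 21.763, which is > 20.314
This sign pattern matches Eta.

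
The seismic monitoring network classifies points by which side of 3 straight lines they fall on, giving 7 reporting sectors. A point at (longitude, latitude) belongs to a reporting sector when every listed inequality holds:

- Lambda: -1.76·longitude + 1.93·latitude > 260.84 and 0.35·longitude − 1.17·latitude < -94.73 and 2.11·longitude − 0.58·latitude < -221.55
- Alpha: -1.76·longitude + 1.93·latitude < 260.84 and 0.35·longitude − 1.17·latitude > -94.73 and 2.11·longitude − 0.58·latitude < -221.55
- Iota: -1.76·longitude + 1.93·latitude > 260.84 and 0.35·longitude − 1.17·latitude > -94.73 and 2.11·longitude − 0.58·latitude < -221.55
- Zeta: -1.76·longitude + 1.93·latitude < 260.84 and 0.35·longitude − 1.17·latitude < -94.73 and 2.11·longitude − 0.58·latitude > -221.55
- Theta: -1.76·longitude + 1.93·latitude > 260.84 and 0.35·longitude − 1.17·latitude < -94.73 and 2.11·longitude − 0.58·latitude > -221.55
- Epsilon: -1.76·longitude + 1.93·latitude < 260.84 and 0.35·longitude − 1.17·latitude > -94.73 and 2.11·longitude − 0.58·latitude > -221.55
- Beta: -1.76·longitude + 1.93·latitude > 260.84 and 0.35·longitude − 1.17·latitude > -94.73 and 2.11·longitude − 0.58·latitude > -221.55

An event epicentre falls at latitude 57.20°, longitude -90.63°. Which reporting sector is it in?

Lambda

-1.76·-90.63 + 1.93·57.20 = 269.905, which is > 260.84
0.35·-90.63 − 1.17·57.20 = -98.644, which is < -94.73
2.11·-90.63 − 0.58·57.20 = -224.405, which is < -221.55
This sign pattern matches Lambda.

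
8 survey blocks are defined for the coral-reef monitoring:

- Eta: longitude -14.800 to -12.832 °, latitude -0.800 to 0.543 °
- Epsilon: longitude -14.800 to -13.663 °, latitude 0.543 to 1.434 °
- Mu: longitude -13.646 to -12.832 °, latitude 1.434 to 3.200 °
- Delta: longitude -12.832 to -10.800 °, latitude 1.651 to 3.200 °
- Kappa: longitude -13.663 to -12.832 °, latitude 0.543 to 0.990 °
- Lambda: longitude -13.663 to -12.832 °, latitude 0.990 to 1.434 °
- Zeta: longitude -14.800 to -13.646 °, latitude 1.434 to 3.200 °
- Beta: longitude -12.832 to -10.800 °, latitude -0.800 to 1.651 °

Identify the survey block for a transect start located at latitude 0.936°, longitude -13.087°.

Kappa

The point has longitude = -13.087 and latitude = 0.936.
Only Kappa satisfies -13.663 ≤ longitude ≤ -12.832 and 0.543 ≤ latitude ≤ 0.990.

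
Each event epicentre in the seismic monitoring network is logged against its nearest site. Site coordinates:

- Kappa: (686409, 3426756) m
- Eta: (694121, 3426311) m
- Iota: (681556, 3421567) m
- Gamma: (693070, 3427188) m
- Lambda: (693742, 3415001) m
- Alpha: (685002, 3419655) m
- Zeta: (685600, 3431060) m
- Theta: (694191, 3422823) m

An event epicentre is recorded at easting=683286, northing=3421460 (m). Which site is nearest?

Squared distances to each site:
Kappa: 37800745.000; Eta: 140929426.000; Iota: 3004349.000; Gamma: 128536640.000; Lambda: 151046617.000; Alpha: 6202681.000; Zeta: 97514596.000; Theta: 120776794.000.
Minimum at Iota.

Iota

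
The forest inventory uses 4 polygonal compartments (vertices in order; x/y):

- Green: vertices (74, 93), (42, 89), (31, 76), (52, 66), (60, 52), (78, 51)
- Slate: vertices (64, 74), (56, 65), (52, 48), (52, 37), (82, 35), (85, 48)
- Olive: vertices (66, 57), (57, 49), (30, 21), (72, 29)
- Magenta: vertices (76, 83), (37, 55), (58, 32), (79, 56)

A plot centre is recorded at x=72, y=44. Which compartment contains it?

Cast a ray rightward from (72, 44). For each polygon, the edges (by vertex number in listed order) whose endpoints lie on opposite sides of y = 44, where each meets that height, and whether that is right or left of the point:
Green: no edge straddles that height → 0 crossings.
Slate: 3–4 at x≈52.0 (left), 5–6 at x≈84.1 (right) → 1 crossing.
Olive: 2–3 at x≈52.2 (left), 4–1 at x≈68.8 (left) → 0 crossings.
Magenta: 2–3 at x≈47.0 (left), 3–4 at x≈68.5 (left) → 0 crossings.
Only Slate has an odd count, so the point is inside Slate.

Slate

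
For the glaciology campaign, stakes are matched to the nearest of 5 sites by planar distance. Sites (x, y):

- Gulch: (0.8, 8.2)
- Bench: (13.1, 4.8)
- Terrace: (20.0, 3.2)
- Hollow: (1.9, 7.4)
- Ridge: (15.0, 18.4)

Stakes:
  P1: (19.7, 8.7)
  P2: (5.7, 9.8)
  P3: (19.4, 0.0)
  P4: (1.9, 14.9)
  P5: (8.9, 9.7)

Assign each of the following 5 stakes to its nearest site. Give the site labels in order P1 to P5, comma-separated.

Terrace, Hollow, Terrace, Gulch, Bench

P1 → Terrace (d²=30.34)
P2 → Hollow (d²=20.20)
P3 → Terrace (d²=10.60)
P4 → Gulch (d²=46.10)
P5 → Bench (d²=41.65)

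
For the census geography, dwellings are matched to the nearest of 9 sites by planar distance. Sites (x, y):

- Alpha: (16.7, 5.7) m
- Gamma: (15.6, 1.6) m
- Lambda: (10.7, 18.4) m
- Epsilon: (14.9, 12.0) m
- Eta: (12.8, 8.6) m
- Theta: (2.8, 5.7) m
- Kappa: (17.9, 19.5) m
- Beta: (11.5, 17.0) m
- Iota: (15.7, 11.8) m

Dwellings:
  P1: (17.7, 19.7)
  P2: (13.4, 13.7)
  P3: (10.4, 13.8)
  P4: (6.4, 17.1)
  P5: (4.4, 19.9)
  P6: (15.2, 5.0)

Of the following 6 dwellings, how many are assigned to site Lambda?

2

P1 → Kappa
P2 → Epsilon
P3 → Beta
P4 → Lambda
P5 → Lambda
P6 → Alpha
2 of the 6 go to Lambda.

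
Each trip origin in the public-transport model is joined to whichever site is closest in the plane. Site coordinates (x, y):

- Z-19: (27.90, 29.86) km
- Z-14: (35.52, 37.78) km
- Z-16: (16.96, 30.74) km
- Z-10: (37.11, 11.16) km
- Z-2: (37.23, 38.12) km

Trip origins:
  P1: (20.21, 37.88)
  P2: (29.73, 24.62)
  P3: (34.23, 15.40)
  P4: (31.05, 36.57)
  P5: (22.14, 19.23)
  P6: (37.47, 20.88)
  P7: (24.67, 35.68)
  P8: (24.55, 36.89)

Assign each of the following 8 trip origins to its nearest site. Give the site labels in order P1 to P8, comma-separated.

Z-16, Z-19, Z-10, Z-14, Z-19, Z-10, Z-19, Z-19

P1 → Z-16 (d²=61.54)
P2 → Z-19 (d²=30.81)
P3 → Z-10 (d²=26.27)
P4 → Z-14 (d²=21.45)
P5 → Z-19 (d²=146.17)
P6 → Z-10 (d²=94.61)
P7 → Z-19 (d²=44.31)
P8 → Z-19 (d²=60.64)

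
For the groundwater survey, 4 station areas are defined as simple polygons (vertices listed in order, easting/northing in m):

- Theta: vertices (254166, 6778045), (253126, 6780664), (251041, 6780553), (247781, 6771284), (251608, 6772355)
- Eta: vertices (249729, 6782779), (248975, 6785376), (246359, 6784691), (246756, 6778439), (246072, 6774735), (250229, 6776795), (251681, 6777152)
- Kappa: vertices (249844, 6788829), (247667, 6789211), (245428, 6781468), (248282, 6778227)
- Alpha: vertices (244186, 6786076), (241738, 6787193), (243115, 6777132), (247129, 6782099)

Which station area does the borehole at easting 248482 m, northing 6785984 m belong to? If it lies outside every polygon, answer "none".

Cast a ray rightward from (248482, 6785984). For each polygon, the edges (by vertex number in listed order) whose endpoints lie on opposite sides of northing = 6785984, where each meets that height, and whether that is right or left of the point:
Theta: no edge straddles that height → 0 crossings.
Eta: no edge straddles that height → 0 crossings.
Kappa: 2–3 at easting≈246733.9 (left), 4–1 at easting≈249424.8 (right) → 1 crossing.
Alpha: 2–3 at easting≈241903.5 (left), 4–1 at easting≈244254.1 (left) → 0 crossings.
Only Kappa has an odd count, so the point is inside Kappa.

Kappa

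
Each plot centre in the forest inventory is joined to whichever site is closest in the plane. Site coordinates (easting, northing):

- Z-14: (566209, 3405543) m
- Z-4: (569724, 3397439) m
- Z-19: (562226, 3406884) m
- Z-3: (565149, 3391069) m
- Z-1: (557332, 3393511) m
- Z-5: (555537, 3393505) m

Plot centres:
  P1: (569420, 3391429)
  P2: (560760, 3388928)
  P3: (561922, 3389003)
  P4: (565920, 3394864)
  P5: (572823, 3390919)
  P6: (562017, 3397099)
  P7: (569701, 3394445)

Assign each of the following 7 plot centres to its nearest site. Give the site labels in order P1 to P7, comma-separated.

P1 → Z-3 (d²=18371041.00)
P2 → Z-3 (d²=23847202.00)
P3 → Z-3 (d²=14681885.00)
P4 → Z-3 (d²=14996466.00)
P5 → Z-4 (d²=52114201.00)
P6 → Z-1 (d²=34822969.00)
P7 → Z-4 (d²=8964565.00)

Z-3, Z-3, Z-3, Z-3, Z-4, Z-1, Z-4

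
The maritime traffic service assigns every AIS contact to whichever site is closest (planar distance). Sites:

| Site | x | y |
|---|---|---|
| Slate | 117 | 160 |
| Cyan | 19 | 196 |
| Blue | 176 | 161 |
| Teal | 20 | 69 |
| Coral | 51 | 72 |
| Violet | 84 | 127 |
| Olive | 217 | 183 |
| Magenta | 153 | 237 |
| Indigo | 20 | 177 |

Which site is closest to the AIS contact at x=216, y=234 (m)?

Olive

Squared distances to each site:
Slate: 15277.000; Cyan: 40253.000; Blue: 6929.000; Teal: 65641.000; Coral: 53469.000; Violet: 28873.000; Olive: 2602.000; Magenta: 3978.000; Indigo: 41665.000.
Minimum at Olive.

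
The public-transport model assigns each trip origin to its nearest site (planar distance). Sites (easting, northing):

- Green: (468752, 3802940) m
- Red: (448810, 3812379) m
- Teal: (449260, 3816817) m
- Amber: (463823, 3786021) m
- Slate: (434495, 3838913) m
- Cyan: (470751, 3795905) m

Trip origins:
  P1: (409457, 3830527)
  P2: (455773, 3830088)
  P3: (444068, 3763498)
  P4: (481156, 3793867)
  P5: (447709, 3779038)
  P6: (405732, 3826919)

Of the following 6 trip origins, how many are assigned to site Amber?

2

P1 → Slate
P2 → Teal
P3 → Amber
P4 → Cyan
P5 → Amber
P6 → Slate
2 of the 6 go to Amber.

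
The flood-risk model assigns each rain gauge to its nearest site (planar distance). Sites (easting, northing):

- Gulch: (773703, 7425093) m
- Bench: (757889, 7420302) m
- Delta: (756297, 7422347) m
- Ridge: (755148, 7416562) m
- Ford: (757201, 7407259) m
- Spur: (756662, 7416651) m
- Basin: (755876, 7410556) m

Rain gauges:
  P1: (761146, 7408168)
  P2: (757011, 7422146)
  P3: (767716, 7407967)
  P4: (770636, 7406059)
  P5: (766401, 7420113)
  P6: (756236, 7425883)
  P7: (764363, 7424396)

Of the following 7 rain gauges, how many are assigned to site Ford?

P1 → Ford
P2 → Delta
P3 → Ford
P4 → Ford
P5 → Bench
P6 → Delta
P7 → Bench
3 of the 7 go to Ford.

3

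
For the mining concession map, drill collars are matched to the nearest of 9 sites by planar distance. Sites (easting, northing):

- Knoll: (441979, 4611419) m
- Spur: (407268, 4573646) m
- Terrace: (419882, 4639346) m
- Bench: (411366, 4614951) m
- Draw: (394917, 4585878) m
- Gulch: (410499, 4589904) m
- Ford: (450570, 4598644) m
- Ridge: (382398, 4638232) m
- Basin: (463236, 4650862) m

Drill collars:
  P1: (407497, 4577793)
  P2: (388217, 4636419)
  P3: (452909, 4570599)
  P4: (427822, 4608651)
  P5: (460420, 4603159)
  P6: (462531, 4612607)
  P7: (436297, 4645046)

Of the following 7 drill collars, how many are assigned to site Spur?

1

P1 → Spur
P2 → Ridge
P3 → Ford
P4 → Knoll
P5 → Ford
P6 → Ford
P7 → Terrace
1 of the 7 goes to Spur.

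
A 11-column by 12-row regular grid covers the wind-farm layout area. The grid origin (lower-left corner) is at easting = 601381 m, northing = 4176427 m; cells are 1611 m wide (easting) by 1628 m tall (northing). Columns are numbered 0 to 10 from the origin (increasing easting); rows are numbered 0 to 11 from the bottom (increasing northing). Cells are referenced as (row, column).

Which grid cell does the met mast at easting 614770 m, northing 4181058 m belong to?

(2, 8)

Column index: ⌊(614770 − 601381) / 1611⌋ = ⌊8.311⌋ = 8
Row offset from origin: ⌊(4181058 − 4176427) / 1628⌋ = ⌊2.845⌋ = 2 → row 2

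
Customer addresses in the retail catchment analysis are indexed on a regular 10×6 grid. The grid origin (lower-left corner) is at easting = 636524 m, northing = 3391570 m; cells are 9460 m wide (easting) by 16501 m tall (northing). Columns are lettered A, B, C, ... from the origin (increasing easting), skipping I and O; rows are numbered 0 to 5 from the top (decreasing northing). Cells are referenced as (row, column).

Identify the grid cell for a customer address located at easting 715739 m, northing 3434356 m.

Column index: ⌊(715739 − 636524) / 9460⌋ = ⌊8.374⌋ = 8 → column J
Row offset from origin: ⌊(3434356 − 3391570) / 16501⌋ = ⌊2.593⌋ = 2 → row 3 (counted from top)

(3, J)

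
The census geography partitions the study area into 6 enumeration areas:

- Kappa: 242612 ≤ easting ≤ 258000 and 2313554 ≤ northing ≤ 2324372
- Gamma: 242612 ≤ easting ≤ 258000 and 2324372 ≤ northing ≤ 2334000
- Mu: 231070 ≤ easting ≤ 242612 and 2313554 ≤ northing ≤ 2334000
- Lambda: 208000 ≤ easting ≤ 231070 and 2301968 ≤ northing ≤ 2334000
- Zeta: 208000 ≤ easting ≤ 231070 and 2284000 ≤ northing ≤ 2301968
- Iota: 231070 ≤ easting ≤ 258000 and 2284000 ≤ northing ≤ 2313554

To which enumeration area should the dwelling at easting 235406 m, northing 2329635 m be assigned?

The point has easting = 235406 and northing = 2329635.
Only Mu satisfies 231070 ≤ easting ≤ 242612 and 2313554 ≤ northing ≤ 2334000.

Mu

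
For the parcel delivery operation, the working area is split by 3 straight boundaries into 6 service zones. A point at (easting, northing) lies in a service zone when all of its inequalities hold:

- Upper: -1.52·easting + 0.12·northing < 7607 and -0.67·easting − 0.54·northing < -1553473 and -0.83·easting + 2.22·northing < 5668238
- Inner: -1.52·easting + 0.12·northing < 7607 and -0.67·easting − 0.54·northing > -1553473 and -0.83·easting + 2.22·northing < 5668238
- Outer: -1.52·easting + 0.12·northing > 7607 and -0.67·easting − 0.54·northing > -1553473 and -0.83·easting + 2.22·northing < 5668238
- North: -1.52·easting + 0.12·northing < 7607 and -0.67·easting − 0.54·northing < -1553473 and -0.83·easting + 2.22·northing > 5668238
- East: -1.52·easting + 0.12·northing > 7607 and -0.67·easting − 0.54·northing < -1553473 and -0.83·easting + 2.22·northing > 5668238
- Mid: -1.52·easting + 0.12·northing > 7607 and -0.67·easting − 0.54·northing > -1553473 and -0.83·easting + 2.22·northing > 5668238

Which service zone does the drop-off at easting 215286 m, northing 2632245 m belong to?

Upper

-1.52·215286 + 0.12·2632245 = -11365.320, which is < 7607
-0.67·215286 − 0.54·2632245 = -1565653.920, which is < -1553473
-0.83·215286 + 2.22·2632245 = 5664896.520, which is < 5668238
This sign pattern matches Upper.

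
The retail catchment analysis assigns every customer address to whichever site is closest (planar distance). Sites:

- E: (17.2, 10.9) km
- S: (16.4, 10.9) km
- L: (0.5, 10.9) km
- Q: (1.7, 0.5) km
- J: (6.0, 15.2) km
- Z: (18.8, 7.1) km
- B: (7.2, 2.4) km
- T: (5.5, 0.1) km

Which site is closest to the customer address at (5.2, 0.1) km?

Squared distances to each site:
E: 260.640; S: 242.080; L: 138.730; Q: 12.410; J: 228.650; Z: 233.960; B: 9.290; T: 0.090.
Minimum at T.

T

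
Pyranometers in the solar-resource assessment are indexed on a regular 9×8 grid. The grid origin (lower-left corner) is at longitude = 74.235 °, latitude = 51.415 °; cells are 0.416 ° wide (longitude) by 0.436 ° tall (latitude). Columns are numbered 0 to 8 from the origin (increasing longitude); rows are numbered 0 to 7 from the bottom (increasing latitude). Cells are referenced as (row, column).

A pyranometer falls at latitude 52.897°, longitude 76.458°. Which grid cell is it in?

Column index: ⌊(76.458 − 74.235) / 0.416⌋ = ⌊5.344⌋ = 5
Row offset from origin: ⌊(52.897 − 51.415) / 0.436⌋ = ⌊3.399⌋ = 3 → row 3

(3, 5)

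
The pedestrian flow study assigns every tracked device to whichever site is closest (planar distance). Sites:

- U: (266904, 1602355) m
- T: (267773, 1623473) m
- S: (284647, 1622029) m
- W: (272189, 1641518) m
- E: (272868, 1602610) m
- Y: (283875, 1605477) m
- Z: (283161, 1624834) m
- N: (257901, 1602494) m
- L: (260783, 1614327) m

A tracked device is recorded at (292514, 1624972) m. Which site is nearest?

Squared distances to each site:
U: 1167400789.000; T: 614364082.000; S: 70550938.000; W: 686875741.000; E: 886024360.000; Y: 454687346.000; Z: 87497653.000; N: 1703320253.000; L: 1120172386.000.
Minimum at S.

S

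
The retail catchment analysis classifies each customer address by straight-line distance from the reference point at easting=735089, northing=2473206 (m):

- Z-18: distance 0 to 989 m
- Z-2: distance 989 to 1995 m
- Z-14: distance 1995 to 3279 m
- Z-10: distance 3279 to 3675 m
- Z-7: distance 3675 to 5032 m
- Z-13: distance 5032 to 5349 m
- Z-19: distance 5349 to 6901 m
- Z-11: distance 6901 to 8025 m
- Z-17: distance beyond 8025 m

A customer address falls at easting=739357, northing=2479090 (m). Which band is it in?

Distance = √((739357−735089)² + (2479090−2473206)²) = √(18215824.000 + 34621456.000) = 7268.926 m.
6901 ≤ 7268.926 < 8025 → Z-11.

Z-11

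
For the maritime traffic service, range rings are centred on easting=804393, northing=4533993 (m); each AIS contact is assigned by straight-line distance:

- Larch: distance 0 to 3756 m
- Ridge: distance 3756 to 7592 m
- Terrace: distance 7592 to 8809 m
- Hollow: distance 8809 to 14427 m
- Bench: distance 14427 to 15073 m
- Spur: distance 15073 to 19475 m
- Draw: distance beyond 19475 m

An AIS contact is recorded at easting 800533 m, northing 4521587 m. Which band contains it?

Hollow

Distance = √((800533−804393)² + (4521587−4533993)²) = √(14899600.000 + 153908836.000) = 12992.630 m.
8809 ≤ 12992.630 < 14427 → Hollow.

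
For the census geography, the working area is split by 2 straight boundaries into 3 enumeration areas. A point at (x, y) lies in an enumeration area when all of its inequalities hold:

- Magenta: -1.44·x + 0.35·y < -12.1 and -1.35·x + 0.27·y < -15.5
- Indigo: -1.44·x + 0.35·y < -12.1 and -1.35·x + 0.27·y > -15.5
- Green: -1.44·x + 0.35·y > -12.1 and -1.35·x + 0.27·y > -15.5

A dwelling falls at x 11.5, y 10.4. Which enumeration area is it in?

-1.44·11.5 + 0.35·10.4 = -12.920, which is < -12.1
-1.35·11.5 + 0.27·10.4 = -12.717, which is > -15.5
This sign pattern matches Indigo.

Indigo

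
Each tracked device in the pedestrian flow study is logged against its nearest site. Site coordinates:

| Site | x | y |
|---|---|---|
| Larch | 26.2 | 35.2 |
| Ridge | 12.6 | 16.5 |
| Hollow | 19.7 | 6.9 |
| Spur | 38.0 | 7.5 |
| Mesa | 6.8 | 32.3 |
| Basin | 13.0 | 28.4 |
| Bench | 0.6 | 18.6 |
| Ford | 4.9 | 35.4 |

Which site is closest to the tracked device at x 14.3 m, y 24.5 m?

Squared distances to each site:
Larch: 256.100; Ridge: 66.890; Hollow: 338.920; Spur: 850.690; Mesa: 117.090; Basin: 16.900; Bench: 222.500; Ford: 207.170.
Minimum at Basin.

Basin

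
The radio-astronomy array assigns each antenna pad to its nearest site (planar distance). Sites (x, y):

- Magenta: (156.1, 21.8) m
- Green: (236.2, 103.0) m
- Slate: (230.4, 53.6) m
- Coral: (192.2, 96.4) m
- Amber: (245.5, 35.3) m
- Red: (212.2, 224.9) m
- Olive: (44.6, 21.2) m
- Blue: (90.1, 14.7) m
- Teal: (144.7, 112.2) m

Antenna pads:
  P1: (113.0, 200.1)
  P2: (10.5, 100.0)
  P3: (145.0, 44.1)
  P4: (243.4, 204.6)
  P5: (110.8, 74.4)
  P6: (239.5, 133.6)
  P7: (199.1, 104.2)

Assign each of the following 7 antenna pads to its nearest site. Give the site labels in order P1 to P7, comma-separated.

P1 → Teal (d²=8731.30)
P2 → Olive (d²=7372.25)
P3 → Magenta (d²=620.50)
P4 → Red (d²=1385.53)
P5 → Teal (d²=2578.05)
P6 → Green (d²=947.25)
P7 → Coral (d²=108.45)

Teal, Olive, Magenta, Red, Teal, Green, Coral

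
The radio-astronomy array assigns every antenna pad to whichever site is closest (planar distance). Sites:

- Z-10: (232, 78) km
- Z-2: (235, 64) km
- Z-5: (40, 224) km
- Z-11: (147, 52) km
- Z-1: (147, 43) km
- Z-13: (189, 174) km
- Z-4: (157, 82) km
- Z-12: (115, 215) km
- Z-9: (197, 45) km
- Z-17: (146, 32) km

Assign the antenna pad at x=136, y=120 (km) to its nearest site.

Z-4

Squared distances to each site:
Z-10: 10980.000; Z-2: 12937.000; Z-5: 20032.000; Z-11: 4745.000; Z-1: 6050.000; Z-13: 5725.000; Z-4: 1885.000; Z-12: 9466.000; Z-9: 9346.000; Z-17: 7844.000.
Minimum at Z-4.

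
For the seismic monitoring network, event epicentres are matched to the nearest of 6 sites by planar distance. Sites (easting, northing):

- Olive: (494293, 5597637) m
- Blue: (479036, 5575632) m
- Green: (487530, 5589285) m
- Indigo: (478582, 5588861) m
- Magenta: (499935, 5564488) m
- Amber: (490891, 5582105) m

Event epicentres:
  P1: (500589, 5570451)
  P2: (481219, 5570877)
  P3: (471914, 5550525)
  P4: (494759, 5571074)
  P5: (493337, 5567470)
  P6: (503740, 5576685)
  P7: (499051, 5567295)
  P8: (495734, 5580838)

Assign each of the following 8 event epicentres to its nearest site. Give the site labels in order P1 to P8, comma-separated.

Magenta, Blue, Blue, Magenta, Magenta, Magenta, Magenta, Amber

P1 → Magenta (d²=35985085.00)
P2 → Blue (d²=27375514.00)
P3 → Blue (d²=681084333.00)
P4 → Magenta (d²=70166372.00)
P5 → Magenta (d²=52425928.00)
P6 → Magenta (d²=163244834.00)
P7 → Magenta (d²=8660705.00)
P8 → Amber (d²=25059938.00)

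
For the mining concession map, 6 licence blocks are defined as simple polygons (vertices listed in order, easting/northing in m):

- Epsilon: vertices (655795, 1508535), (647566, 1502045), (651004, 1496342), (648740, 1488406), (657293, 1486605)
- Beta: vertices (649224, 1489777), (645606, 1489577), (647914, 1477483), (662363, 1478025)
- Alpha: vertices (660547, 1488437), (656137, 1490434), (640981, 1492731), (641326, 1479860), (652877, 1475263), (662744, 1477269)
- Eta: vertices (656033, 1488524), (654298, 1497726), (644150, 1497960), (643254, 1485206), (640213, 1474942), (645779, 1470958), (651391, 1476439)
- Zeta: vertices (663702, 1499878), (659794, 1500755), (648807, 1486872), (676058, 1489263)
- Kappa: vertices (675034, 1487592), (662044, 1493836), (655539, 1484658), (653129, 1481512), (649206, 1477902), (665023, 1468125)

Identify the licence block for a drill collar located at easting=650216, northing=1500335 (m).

Epsilon

Cast a ray rightward from (650216, 1500335). For each polygon, the edges (by vertex number in listed order) whose endpoints lie on opposite sides of northing = 1500335, where each meets that height, and whether that is right or left of the point:
Epsilon: 2–3 at easting≈648596.9 (left), 5–1 at easting≈656355.1 (right) → 1 crossing.
Beta: no edge straddles that height → 0 crossings.
Alpha: no edge straddles that height → 0 crossings.
Eta: no edge straddles that height → 0 crossings.
Zeta: 1–2 at easting≈661665.6 (right), 2–3 at easting≈659461.6 (right) → 2 crossings.
Kappa: no edge straddles that height → 0 crossings.
Only Epsilon has an odd count, so the point is inside Epsilon.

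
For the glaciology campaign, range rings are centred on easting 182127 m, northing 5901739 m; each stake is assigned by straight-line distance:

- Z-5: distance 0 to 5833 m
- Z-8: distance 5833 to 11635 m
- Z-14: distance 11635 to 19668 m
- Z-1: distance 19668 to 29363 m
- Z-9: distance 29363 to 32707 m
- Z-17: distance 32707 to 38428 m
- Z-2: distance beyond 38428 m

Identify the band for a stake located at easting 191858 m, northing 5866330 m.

Z-17

Distance = √((191858−182127)² + (5866330−5901739)²) = √(94692361.000 + 1253797281.000) = 36721.787 m.
32707 ≤ 36721.787 < 38428 → Z-17.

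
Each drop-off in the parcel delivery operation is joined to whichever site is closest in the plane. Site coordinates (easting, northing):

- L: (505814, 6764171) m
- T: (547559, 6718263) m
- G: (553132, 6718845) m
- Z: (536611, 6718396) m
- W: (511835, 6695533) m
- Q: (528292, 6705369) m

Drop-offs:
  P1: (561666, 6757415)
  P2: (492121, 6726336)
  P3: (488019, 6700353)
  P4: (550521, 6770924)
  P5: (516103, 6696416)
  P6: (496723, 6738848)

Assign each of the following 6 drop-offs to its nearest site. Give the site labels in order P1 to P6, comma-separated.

P1 → G (d²=1560474056.00)
P2 → W (d²=1337466605.00)
P3 → W (d²=590434256.00)
P4 → L (d²=2044318858.00)
P5 → W (d²=18995513.00)
P6 → L (d²=723900610.00)

G, W, W, L, W, L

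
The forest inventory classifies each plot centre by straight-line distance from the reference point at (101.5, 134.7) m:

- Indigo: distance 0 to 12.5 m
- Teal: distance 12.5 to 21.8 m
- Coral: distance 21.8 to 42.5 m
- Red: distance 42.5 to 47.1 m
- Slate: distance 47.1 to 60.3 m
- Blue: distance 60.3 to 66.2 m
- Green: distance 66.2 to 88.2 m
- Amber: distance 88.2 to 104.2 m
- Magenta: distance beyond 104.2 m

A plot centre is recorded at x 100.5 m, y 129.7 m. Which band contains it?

Indigo

Distance = √((100.5−101.5)² + (129.7−134.7)²) = √(1.000 + 25.000) = 5.099 m.
0 ≤ 5.099 < 12.5 → Indigo.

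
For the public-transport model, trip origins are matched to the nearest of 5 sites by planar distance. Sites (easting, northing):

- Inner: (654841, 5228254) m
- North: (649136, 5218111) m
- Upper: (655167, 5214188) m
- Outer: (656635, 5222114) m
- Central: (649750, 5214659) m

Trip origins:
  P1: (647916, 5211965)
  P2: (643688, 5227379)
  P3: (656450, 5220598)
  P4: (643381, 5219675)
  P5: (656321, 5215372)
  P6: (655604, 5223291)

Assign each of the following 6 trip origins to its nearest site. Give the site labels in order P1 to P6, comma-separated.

P1 → Central (d²=10621192.00)
P2 → North (d²=115576528.00)
P3 → Outer (d²=2332481.00)
P4 → North (d²=35566121.00)
P5 → Upper (d²=2733572.00)
P6 → Outer (d²=2448290.00)

Central, North, Outer, North, Upper, Outer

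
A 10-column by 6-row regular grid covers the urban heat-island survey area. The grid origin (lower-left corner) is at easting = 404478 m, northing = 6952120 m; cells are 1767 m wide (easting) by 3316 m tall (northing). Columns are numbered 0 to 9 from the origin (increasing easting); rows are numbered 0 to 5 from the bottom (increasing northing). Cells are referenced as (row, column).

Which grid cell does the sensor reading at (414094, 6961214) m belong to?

(2, 5)

Column index: ⌊(414094 − 404478) / 1767⌋ = ⌊5.442⌋ = 5
Row offset from origin: ⌊(6961214 − 6952120) / 3316⌋ = ⌊2.742⌋ = 2 → row 2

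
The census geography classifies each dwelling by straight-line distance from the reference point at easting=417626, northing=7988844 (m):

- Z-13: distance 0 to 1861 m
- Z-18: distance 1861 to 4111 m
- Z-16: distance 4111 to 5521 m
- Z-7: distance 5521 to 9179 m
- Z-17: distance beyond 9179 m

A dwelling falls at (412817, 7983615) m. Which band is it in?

Z-7

Distance = √((412817−417626)² + (7983615−7988844)²) = √(23126481.000 + 27342441.000) = 7104.148 m.
5521 ≤ 7104.148 < 9179 → Z-7.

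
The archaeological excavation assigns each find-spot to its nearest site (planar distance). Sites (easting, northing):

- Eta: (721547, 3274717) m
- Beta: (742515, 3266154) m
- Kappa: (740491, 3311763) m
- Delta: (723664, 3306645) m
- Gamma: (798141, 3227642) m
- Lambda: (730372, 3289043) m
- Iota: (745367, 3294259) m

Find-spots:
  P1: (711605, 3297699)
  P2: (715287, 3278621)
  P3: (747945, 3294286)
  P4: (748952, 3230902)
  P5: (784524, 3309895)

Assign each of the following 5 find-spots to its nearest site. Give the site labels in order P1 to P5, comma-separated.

Delta, Eta, Iota, Beta, Iota

P1 → Delta (d²=225450397.00)
P2 → Eta (d²=54428816.00)
P3 → Iota (d²=6646813.00)
P4 → Beta (d²=1284138473.00)
P5 → Iota (d²=1777755145.00)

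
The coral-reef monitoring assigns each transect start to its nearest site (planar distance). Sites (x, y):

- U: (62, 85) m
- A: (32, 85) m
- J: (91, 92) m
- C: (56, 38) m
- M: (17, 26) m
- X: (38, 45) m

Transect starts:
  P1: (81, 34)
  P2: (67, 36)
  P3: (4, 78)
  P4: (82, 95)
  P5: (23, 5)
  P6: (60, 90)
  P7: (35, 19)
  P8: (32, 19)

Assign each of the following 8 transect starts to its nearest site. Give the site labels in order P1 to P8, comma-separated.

C, C, A, J, M, U, M, M

P1 → C (d²=641.00)
P2 → C (d²=125.00)
P3 → A (d²=833.00)
P4 → J (d²=90.00)
P5 → M (d²=477.00)
P6 → U (d²=29.00)
P7 → M (d²=373.00)
P8 → M (d²=274.00)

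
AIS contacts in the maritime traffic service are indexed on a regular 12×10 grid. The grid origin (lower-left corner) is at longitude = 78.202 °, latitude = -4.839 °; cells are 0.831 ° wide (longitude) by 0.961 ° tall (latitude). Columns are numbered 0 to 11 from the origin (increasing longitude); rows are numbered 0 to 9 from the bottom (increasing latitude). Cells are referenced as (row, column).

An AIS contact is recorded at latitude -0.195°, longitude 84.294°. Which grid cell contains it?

Column index: ⌊(84.294 − 78.202) / 0.831⌋ = ⌊7.331⌋ = 7
Row offset from origin: ⌊(-0.195 − -4.839) / 0.961⌋ = ⌊4.832⌋ = 4 → row 4

(4, 7)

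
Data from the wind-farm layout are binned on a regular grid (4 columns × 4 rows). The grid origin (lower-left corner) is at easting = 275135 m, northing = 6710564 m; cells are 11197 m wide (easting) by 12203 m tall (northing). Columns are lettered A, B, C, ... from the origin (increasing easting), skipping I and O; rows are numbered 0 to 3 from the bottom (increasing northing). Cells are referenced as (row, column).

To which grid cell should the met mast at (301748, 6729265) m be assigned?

(1, C)

Column index: ⌊(301748 − 275135) / 11197⌋ = ⌊2.377⌋ = 2 → column C
Row offset from origin: ⌊(6729265 − 6710564) / 12203⌋ = ⌊1.532⌋ = 1 → row 1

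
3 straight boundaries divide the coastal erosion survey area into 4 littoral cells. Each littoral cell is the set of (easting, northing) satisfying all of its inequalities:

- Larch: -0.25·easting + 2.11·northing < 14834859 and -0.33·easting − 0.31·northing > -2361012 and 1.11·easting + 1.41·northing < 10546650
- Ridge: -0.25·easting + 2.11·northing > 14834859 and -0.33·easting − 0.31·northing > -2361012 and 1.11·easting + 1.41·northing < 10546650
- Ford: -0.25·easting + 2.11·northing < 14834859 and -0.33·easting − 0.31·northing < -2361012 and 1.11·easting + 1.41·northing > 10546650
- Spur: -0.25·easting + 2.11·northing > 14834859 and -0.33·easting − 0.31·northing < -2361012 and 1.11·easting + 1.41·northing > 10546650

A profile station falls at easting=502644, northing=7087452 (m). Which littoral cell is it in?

-0.25·502644 + 2.11·7087452 = 14828862.720, which is < 14834859
-0.33·502644 − 0.31·7087452 = -2362982.640, which is < -2361012
1.11·502644 + 1.41·7087452 = 10551242.160, which is > 10546650
This sign pattern matches Ford.

Ford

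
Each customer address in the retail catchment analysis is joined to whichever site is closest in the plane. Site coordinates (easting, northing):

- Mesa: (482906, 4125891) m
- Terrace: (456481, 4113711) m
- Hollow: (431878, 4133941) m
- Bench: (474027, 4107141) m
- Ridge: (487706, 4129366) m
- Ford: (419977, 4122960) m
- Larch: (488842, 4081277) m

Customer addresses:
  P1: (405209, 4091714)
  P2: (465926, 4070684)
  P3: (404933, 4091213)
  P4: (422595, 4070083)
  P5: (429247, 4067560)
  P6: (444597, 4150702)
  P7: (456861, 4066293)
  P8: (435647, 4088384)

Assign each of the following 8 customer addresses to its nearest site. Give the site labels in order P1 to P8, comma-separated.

Ford, Larch, Ford, Ford, Terrace, Hollow, Larch, Terrace

P1 → Ford (d²=1194406340.00)
P2 → Larch (d²=637354705.00)
P3 → Ford (d²=1234193945.00)
P4 → Ford (d²=2802831053.00)
P5 → Terrace (d²=2871605557.00)
P6 → Hollow (d²=442704082.00)
P7 → Larch (d²=1247304617.00)
P8 → Terrace (d²=1075512485.00)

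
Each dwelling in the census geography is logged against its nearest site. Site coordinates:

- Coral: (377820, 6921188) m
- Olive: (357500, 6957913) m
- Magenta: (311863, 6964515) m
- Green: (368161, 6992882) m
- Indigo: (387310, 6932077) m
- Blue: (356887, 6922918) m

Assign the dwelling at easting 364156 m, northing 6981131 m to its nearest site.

Squared distances to each site:
Coral: 3779868145.000; Olive: 583377860.000; Magenta: 3010649305.000; Green: 154126026.000; Indigo: 2942402632.000; Blue: 3441591730.000.
Minimum at Green.

Green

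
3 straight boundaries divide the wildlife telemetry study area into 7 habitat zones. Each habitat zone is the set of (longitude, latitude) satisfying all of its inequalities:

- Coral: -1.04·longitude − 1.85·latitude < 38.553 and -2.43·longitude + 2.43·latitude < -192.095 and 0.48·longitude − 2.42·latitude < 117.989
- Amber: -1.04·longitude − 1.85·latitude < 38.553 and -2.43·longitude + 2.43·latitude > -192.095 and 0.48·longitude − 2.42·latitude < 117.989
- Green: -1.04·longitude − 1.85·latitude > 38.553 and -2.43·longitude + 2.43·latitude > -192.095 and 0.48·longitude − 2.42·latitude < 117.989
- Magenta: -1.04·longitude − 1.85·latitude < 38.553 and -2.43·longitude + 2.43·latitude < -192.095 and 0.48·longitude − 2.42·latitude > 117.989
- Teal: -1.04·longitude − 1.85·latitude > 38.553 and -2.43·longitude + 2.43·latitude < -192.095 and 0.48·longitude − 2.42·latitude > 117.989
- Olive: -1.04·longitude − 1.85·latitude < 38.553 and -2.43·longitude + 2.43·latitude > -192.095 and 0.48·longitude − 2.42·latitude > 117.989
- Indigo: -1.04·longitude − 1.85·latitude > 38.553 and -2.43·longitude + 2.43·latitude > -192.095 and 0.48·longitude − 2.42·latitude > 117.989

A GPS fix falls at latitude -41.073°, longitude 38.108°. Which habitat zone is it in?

-1.04·38.108 − 1.85·-41.073 = 36.353, which is < 38.553
-2.43·38.108 + 2.43·-41.073 = -192.410, which is < -192.095
0.48·38.108 − 2.42·-41.073 = 117.688, which is < 117.989
This sign pattern matches Coral.

Coral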